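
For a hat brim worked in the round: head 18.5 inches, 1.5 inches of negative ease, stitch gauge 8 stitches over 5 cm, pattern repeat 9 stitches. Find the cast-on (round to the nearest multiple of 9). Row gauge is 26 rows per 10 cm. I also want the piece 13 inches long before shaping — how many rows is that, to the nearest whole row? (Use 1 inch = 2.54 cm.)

Finished = 18.5 − 1.5 = 17 inches.
17 inches × 2.54 = 43.18 cm.
8/5 = 1.6 sts per cm; 43.18 × 1.6 = 69.09 sts.
Nearest multiple of 9 → 72.
13 inches = 33.02 cm; × 2.6 = 85.85 → 86 rows.

Cast on 72 stitches; work 86 rows.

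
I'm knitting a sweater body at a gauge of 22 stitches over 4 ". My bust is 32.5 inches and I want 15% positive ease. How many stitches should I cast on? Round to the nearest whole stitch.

Finished = 32.5 × 1.15 = 37.38 in.
22 / 4 = 5.5 sts per inch.
37.38 × 5.5 = 205.56 sts.
→ 206 sts.

CO 206 sts.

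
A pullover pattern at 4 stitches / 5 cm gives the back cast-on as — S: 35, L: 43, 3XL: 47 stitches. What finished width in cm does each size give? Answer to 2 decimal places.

S 43.75 cm; L 53.75 cm; 3XL 58.75 cm.

4/5 = 0.8 sts per cm.
S: 35 / 0.8 = 43.750 → 43.75 cm.
L: 43 / 0.8 = 53.750 → 53.75 cm.
3XL: 47 / 0.8 = 58.750 → 58.75 cm.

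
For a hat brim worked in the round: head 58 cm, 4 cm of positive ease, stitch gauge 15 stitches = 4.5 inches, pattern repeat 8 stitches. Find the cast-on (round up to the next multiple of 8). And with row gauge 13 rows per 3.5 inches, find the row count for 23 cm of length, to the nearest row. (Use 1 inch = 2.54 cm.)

Cast on 88 stitches; work 34 rows.

Finished = 58 + 4 = 62 cm.
62 cm × 1/2.54 = 24.41 inches.
15/4.5 = 3.333 sts per in; 24.41 × 3.333 = 81.36 sts.
Next multiple of 8 → 88.
23 cm = 9.06 inches; × 3.714 = 33.63 → 34 rows.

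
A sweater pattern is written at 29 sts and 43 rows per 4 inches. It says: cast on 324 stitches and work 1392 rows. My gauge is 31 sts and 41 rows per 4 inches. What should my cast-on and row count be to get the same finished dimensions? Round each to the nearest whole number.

Stitches: 324 × 31/29 = 346.34 → 346.
Rows: 1392 × 41/43 = 1327.26 → 1327.

Cast on 346 stitches; work 1327 rows.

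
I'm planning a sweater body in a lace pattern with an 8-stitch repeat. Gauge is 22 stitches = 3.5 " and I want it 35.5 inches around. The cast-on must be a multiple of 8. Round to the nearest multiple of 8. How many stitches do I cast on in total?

CO 224 sts.

22 / 3.5 = 6.286 sts per inch.
35.5 × 6.286 = 223.14 sts.
Nearest multiple of 8: 224.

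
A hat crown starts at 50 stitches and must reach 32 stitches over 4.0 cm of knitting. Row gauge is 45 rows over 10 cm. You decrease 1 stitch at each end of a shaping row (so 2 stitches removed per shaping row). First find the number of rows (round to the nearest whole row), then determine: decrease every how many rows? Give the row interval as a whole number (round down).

Decrease every 2nd row.

Rows = 4.0 × 4.5 = 18.0 → 18 rows.
Stitches to remove: 18 → 9 shaping rows (at 2 st each).
18 / 9 = 2.00 → every 2 rows.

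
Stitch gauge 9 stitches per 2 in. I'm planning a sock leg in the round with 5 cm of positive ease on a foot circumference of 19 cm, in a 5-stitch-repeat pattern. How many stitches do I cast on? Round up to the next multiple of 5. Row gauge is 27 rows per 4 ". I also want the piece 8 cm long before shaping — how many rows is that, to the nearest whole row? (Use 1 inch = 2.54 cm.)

Finished = 19 + 5 = 24 cm.
24 cm × 1/2.54 = 9.45 inches.
9/2 = 4.5 sts per in; 9.45 × 4.5 = 42.52 sts.
Next multiple of 5 → 45.
8 cm = 3.15 inches; × 6.75 = 21.26 → 21 rows.

Cast on 45 stitches; work 21 rows.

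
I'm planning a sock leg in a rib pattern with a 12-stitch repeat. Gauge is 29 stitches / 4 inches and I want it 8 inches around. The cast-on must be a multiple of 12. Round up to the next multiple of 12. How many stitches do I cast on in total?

29 / 4 = 7.25 sts per inch.
8 × 7.25 = 58.00 sts.
Next multiple of 12: 60.

Cast on 60 stitches.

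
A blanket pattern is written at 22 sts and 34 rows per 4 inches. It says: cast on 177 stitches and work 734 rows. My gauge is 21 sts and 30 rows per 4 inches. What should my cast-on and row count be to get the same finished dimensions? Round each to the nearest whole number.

Cast on 169 stitches; work 648 rows.

Stitches: 177 × 21/22 = 168.95 → 169.
Rows: 734 × 30/34 = 647.65 → 648.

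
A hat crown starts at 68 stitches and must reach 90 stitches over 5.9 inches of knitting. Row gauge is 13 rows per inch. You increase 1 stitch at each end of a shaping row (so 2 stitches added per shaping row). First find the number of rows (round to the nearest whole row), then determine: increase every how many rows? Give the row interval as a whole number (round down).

Rows = 5.9 × 13 = 76.7 → 77 rows.
Stitches to add: 22 → 11 shaping rows (at 2 st each).
77 / 11 = 7.00 → every 7 rows.

Increase every 7th row.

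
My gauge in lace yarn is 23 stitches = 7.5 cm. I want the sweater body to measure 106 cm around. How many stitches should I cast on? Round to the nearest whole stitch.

325 stitches.

23 stitches / 7.5 cm = 3.067 stitches per cm.
106 × 3.067 = 325.07 stitches.
Round to nearest → 325.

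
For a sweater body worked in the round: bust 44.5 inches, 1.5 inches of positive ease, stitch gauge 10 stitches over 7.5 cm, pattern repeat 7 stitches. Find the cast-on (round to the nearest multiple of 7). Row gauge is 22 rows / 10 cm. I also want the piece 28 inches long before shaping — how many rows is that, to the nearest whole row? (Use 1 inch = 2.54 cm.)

Finished = 44.5 + 1.5 = 46 inches.
46 inches × 2.54 = 116.84 cm.
10/7.5 = 1.333 sts per cm; 116.84 × 1.333 = 155.79 sts.
Nearest multiple of 7 → 154.
28 inches = 71.12 cm; × 2.2 = 156.46 → 156 rows.

Cast on 154 stitches; work 156 rows.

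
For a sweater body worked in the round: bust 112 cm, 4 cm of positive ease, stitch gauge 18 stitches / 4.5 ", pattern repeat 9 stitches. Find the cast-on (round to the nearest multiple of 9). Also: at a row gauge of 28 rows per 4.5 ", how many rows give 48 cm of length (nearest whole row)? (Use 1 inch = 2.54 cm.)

Cast on 180 stitches; work 118 rows.

Finished = 112 + 4 = 116 cm.
116 cm × 1/2.54 = 45.67 inches.
18/4.5 = 4 sts per in; 45.67 × 4 = 182.68 sts.
Nearest multiple of 9 → 180.
48 cm = 18.90 inches; × 6.222 = 117.59 → 118 rows.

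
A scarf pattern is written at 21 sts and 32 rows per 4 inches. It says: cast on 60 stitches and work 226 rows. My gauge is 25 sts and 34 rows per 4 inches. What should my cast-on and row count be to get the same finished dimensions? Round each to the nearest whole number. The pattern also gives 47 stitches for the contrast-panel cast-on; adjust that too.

Stitches: 60 × 25/21 = 71.43 → 71.
Rows: 226 × 34/32 = 240.12 → 240.
contrast-panel cast-on: 47 × 25/21 = 55.95 → 56.

Cast on 71 stitches; work 240 rows; contrast-panel cast-on 56 stitches.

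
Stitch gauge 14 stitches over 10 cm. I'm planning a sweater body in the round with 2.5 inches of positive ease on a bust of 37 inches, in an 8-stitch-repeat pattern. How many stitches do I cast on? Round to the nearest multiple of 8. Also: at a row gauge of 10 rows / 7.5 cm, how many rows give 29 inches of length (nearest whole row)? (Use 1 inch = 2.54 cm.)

Cast on 144 stitches; work 98 rows.

Finished = 37 + 2.5 = 39.5 inches.
39.5 inches × 2.54 = 100.33 cm.
14/10 = 1.4 sts per cm; 100.33 × 1.4 = 140.46 sts.
Nearest multiple of 8 → 144.
29 inches = 73.66 cm; × 1.333 = 98.21 → 98 rows.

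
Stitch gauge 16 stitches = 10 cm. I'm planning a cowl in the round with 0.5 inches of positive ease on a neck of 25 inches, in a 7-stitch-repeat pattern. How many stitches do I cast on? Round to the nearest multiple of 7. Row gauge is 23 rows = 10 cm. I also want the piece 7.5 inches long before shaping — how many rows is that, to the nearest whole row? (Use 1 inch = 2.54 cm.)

Finished = 25 + 0.5 = 25.5 inches.
25.5 inches × 2.54 = 64.77 cm.
16/10 = 1.6 sts per cm; 64.77 × 1.6 = 103.63 sts.
Nearest multiple of 7 → 105.
7.5 inches = 19.05 cm; × 2.3 = 43.81 → 44 rows.

Cast on 105 stitches; work 44 rows.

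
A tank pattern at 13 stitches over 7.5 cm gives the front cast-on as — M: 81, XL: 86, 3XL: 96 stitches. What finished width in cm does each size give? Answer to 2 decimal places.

13/7.5 = 1.733 sts per cm.
M: 81 / 1.733 = 46.731 → 46.73 cm.
XL: 86 / 1.733 = 49.615 → 49.62 cm.
3XL: 96 / 1.733 = 55.385 → 55.38 cm.

M 46.73 cm; XL 49.62 cm; 3XL 55.38 cm.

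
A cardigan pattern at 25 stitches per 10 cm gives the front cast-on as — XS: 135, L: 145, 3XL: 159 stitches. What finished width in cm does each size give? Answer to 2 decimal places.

XS 54.00 cm; L 58.00 cm; 3XL 63.60 cm.

25/10 = 2.5 sts per cm.
XS: 135 / 2.5 = 54.000 → 54.00 cm.
L: 145 / 2.5 = 58.000 → 58.00 cm.
3XL: 159 / 2.5 = 63.600 → 63.60 cm.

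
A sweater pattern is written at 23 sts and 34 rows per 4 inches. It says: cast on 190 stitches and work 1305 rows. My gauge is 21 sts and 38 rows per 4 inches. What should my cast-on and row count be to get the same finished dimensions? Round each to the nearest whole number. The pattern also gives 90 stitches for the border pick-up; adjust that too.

Stitches: 190 × 21/23 = 173.48 → 173.
Rows: 1305 × 38/34 = 1458.53 → 1459.
border pick-up: 90 × 21/23 = 82.17 → 82.

Cast on 173 stitches; work 1459 rows; border pick-up 82 stitches.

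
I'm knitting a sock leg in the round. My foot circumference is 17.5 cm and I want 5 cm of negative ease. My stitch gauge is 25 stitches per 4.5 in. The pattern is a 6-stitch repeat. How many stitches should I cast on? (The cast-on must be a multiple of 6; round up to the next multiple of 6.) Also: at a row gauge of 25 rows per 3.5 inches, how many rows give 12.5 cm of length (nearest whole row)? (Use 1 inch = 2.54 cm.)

Cast on 30 stitches; work 35 rows.

Finished = 17.5 − 5 = 12.5 cm.
12.5 cm × 1/2.54 = 4.92 inches.
25/4.5 = 5.556 sts per in; 4.92 × 5.556 = 27.34 sts.
Next multiple of 6 → 30.
12.5 cm = 4.92 inches; × 7.143 = 35.15 → 35 rows.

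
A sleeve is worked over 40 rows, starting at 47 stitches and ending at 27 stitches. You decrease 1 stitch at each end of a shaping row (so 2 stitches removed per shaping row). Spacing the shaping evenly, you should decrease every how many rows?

Stitches to remove: |27 − 47| = 20.
Shaping rows needed: 20 / 2 = 10.
40 rows / 10 = every 4 rows.

Decrease every 4th row.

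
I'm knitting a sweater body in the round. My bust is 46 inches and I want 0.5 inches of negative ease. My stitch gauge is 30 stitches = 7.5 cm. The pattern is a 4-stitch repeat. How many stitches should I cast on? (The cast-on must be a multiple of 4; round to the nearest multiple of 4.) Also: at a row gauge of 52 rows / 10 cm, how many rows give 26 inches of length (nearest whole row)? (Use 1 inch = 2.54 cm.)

Finished = 46 − 0.5 = 45.5 inches.
45.5 inches × 2.54 = 115.57 cm.
30/7.5 = 4 sts per cm; 115.57 × 4 = 462.28 sts.
Nearest multiple of 4 → 464.
26 inches = 66.04 cm; × 5.2 = 343.41 → 343 rows.

Cast on 464 stitches; work 343 rows.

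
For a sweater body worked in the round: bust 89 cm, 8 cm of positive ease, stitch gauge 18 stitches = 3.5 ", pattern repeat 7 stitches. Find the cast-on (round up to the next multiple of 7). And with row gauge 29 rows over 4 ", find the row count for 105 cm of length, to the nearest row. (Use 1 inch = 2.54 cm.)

Finished = 89 + 8 = 97 cm.
97 cm × 1/2.54 = 38.19 inches.
18/3.5 = 5.143 sts per in; 38.19 × 5.143 = 196.40 sts.
Next multiple of 7 → 203.
105 cm = 41.34 inches; × 7.25 = 299.70 → 300 rows.

Cast on 203 stitches; work 300 rows.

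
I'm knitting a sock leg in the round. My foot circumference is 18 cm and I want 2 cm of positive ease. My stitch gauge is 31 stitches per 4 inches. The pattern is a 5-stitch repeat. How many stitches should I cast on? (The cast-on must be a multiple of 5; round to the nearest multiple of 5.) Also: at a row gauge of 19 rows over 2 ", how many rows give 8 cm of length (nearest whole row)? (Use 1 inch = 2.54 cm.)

Finished = 18 + 2 = 20 cm.
20 cm × 1/2.54 = 7.87 inches.
31/4 = 7.75 sts per in; 7.87 × 7.75 = 61.02 sts.
Nearest multiple of 5 → 60.
8 cm = 3.15 inches; × 9.5 = 29.92 → 30 rows.

Cast on 60 stitches; work 30 rows.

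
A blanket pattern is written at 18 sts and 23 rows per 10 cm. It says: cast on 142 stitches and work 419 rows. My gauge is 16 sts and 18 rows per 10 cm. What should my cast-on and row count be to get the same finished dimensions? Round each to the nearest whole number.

Stitches: 142 × 16/18 = 126.22 → 126.
Rows: 419 × 18/23 = 327.91 → 328.

Cast on 126 stitches; work 328 rows.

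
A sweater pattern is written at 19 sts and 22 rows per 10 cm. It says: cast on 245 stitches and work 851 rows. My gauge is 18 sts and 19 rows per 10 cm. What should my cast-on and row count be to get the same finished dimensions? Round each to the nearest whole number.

Stitches: 245 × 18/19 = 232.11 → 232.
Rows: 851 × 19/22 = 734.95 → 735.

Cast on 232 stitches; work 735 rows.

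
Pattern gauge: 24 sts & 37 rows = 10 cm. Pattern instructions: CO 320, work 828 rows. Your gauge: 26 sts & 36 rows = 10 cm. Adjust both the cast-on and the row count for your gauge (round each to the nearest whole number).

Stitches: 320 × 26/24 = 346.67 → 347.
Rows: 828 × 36/37 = 805.62 → 806.

Cast on 347 stitches; work 806 rows.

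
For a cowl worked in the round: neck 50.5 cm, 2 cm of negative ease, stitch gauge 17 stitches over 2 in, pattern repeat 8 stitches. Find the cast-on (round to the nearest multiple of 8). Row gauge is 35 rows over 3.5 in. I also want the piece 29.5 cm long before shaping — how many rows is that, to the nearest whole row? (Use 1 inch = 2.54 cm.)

Cast on 160 stitches; work 116 rows.

Finished = 50.5 − 2 = 48.5 cm.
48.5 cm × 1/2.54 = 19.09 inches.
17/2 = 8.5 sts per in; 19.09 × 8.5 = 162.30 sts.
Nearest multiple of 8 → 160.
29.5 cm = 11.61 inches; × 10 = 116.14 → 116 rows.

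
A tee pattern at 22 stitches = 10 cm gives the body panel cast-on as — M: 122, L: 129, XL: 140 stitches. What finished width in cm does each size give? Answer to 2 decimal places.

22/10 = 2.2 sts per cm.
M: 122 / 2.2 = 55.455 → 55.45 cm.
L: 129 / 2.2 = 58.636 → 58.64 cm.
XL: 140 / 2.2 = 63.636 → 63.64 cm.

M 55.45 cm; L 58.64 cm; XL 63.64 cm.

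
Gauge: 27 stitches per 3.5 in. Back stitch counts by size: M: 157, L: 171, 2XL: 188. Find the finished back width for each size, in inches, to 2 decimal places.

M 20.35 inches; L 22.17 inches; 2XL 24.37 inches.

27/3.5 = 7.714 sts per in.
M: 157 / 7.714 = 20.352 → 20.35 in.
L: 171 / 7.714 = 22.167 → 22.17 in.
2XL: 188 / 7.714 = 24.370 → 24.37 in.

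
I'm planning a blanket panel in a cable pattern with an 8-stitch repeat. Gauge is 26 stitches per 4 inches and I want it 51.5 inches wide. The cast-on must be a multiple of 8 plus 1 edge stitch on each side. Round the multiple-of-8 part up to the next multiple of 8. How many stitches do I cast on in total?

26 / 4 = 6.5 sts per inch.
51.5 × 6.5 = 334.75 sts.
Less 2 edge sts → 332.75 for the repeat.
Next multiple of 8: 336.
Add back 2 edge sts → 338.

Cast on 338 stitches.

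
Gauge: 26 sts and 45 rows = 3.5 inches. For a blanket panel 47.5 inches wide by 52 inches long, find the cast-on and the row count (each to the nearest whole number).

Cast on 353 stitches and work 669 rows.

Stitch gauge = 26/3.5 = 7.429 sts/in; 47.5 × 7.429 = 352.86 → 353 sts.
Row gauge = 45/3.5 = 12.857 rows/in; 52 × 12.857 = 668.57 → 669 rows.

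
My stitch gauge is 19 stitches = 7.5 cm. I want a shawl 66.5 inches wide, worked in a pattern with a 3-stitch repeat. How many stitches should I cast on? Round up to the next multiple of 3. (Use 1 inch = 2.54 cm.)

66.5 in = 66.5 × 2.54 = 168.91 cm.
19 / 7.5 = 2.533 sts/cm.
168.91 × 2.533 = 427.91 sts.
→ 429.

429 stitches.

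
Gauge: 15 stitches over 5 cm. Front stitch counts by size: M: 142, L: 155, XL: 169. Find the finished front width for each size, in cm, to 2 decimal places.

15/5 = 3 sts per cm.
M: 142 / 3 = 47.333 → 47.33 cm.
L: 155 / 3 = 51.667 → 51.67 cm.
XL: 169 / 3 = 56.333 → 56.33 cm.

M 47.33 cm; L 51.67 cm; XL 56.33 cm.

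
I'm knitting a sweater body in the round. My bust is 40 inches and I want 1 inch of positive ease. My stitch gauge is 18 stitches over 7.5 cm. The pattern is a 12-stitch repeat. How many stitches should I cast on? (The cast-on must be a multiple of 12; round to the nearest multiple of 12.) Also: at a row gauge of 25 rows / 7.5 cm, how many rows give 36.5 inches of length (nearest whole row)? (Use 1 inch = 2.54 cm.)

Finished = 40 + 1 = 41 inches.
41 inches × 2.54 = 104.14 cm.
18/7.5 = 2.4 sts per cm; 104.14 × 2.4 = 249.94 sts.
Nearest multiple of 12 → 252.
36.5 inches = 92.71 cm; × 3.333 = 309.03 → 309 rows.

Cast on 252 stitches; work 309 rows.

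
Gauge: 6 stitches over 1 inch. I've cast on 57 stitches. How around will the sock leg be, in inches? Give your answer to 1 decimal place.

9.5 inches.

6 stitches / 1 inch = 6 stitches per inch.
57 / 6 = 9.50 inches.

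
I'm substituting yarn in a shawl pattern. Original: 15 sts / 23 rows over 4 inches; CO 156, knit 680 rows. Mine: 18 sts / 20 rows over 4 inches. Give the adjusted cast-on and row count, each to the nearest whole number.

Stitches: 156 × 18/15 = 187.20 → 187.
Rows: 680 × 20/23 = 591.30 → 591.

Cast on 187 stitches; work 591 rows.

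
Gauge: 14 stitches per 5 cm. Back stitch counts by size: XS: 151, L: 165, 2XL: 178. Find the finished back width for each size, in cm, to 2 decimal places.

XS 53.93 cm; L 58.93 cm; 2XL 63.57 cm.

14/5 = 2.8 sts per cm.
XS: 151 / 2.8 = 53.929 → 53.93 cm.
L: 165 / 2.8 = 58.929 → 58.93 cm.
2XL: 178 / 2.8 = 63.571 → 63.57 cm.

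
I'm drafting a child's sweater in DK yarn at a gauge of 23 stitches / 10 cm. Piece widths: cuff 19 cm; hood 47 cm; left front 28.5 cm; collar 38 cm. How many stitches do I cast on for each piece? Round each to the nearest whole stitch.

cuff 44; hood 108; left front 66; collar 87.

Rate = 23/10 = 2.3 sts per cm.
cuff: 19 × 2.3 = 43.70 → 44.
hood: 47 × 2.3 = 108.10 → 108.
left front: 28.5 × 2.3 = 65.55 → 66.
collar: 38 × 2.3 = 87.40 → 87.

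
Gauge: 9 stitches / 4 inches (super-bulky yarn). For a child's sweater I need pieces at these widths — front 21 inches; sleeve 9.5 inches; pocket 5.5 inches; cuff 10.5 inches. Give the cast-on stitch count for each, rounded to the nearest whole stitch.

Rate = 9/4 = 2.25 sts per in.
front: 21 × 2.25 = 47.25 → 47.
sleeve: 9.5 × 2.25 = 21.38 → 21.
pocket: 5.5 × 2.25 = 12.38 → 12.
cuff: 10.5 × 2.25 = 23.62 → 24.

front 47; sleeve 21; pocket 12; cuff 24.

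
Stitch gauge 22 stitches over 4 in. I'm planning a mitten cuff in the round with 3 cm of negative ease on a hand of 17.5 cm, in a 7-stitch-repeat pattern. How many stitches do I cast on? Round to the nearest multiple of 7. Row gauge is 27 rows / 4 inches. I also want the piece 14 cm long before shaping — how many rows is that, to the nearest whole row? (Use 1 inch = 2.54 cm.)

Finished = 17.5 − 3 = 14.5 cm.
14.5 cm × 1/2.54 = 5.71 inches.
22/4 = 5.5 sts per in; 5.71 × 5.5 = 31.40 sts.
Nearest multiple of 7 → 28.
14 cm = 5.51 inches; × 6.75 = 37.20 → 37 rows.

Cast on 28 stitches; work 37 rows.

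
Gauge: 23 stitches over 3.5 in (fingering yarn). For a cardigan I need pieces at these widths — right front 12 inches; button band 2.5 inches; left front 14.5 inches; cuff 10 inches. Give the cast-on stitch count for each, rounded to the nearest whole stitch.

right front 79; button band 16; left front 95; cuff 66.

Rate = 23/3.5 = 6.571 sts per in.
right front: 12 × 6.571 = 78.86 → 79.
button band: 2.5 × 6.571 = 16.43 → 16.
left front: 14.5 × 6.571 = 95.29 → 95.
cuff: 10 × 6.571 = 65.71 → 66.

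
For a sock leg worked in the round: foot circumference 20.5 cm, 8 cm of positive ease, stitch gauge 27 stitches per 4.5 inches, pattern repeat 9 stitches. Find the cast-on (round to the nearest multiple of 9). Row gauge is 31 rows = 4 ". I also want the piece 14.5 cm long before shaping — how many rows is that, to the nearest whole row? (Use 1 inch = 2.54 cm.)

Cast on 63 stitches; work 44 rows.

Finished = 20.5 + 8 = 28.5 cm.
28.5 cm × 1/2.54 = 11.22 inches.
27/4.5 = 6 sts per in; 11.22 × 6 = 67.32 sts.
Nearest multiple of 9 → 63.
14.5 cm = 5.71 inches; × 7.75 = 44.24 → 44 rows.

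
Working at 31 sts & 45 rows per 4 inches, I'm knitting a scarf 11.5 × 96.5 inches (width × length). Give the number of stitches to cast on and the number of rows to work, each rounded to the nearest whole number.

Stitch gauge = 31/4 = 7.75 sts/in; 11.5 × 7.75 = 89.12 → 89 sts.
Row gauge = 45/4 = 11.25 rows/in; 96.5 × 11.25 = 1085.62 → 1086 rows.

Cast on 89 stitches and work 1086 rows.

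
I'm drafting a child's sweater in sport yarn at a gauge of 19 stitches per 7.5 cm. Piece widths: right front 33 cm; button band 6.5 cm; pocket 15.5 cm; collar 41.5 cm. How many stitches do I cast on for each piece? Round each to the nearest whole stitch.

right front 84; button band 16; pocket 39; collar 105.

Rate = 19/7.5 = 2.533 sts per cm.
right front: 33 × 2.533 = 83.60 → 84.
button band: 6.5 × 2.533 = 16.47 → 16.
pocket: 15.5 × 2.533 = 39.27 → 39.
collar: 41.5 × 2.533 = 105.13 → 105.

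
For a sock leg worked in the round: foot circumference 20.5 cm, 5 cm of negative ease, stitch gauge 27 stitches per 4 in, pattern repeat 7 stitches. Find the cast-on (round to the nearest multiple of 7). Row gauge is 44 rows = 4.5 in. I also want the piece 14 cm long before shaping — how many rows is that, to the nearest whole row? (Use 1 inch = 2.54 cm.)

Cast on 42 stitches; work 54 rows.

Finished = 20.5 − 5 = 15.5 cm.
15.5 cm × 1/2.54 = 6.10 inches.
27/4 = 6.75 sts per in; 6.10 × 6.75 = 41.19 sts.
Nearest multiple of 7 → 42.
14 cm = 5.51 inches; × 9.778 = 53.89 → 54 rows.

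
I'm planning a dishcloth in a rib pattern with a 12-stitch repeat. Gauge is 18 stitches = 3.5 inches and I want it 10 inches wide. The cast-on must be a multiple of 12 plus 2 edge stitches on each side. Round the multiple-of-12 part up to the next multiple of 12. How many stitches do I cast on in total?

18 / 3.5 = 5.143 sts per inch.
10 × 5.143 = 51.43 sts.
Less 4 edge sts → 47.43 for the repeat.
Next multiple of 12: 48.
Add back 4 edge sts → 52.

52 stitches.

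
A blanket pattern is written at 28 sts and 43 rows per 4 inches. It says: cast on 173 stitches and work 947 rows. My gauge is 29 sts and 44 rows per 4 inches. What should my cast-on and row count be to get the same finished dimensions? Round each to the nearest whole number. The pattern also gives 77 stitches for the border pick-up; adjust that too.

Cast on 179 stitches; work 969 rows; border pick-up 80 stitches.

Stitches: 173 × 29/28 = 179.18 → 179.
Rows: 947 × 44/43 = 969.02 → 969.
border pick-up: 77 × 29/28 = 79.75 → 80.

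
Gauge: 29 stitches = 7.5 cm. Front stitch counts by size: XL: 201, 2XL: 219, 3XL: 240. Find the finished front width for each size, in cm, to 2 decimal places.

29/7.5 = 3.867 sts per cm.
XL: 201 / 3.867 = 51.983 → 51.98 cm.
2XL: 219 / 3.867 = 56.638 → 56.64 cm.
3XL: 240 / 3.867 = 62.069 → 62.07 cm.

XL 51.98 cm; 2XL 56.64 cm; 3XL 62.07 cm.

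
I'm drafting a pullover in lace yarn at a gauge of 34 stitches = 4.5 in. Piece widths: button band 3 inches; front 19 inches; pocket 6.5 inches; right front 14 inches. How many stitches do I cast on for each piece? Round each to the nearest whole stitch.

button band 23; front 144; pocket 49; right front 106.

Rate = 34/4.5 = 7.556 sts per in.
button band: 3 × 7.556 = 22.67 → 23.
front: 19 × 7.556 = 143.56 → 144.
pocket: 6.5 × 7.556 = 49.11 → 49.
right front: 14 × 7.556 = 105.78 → 106.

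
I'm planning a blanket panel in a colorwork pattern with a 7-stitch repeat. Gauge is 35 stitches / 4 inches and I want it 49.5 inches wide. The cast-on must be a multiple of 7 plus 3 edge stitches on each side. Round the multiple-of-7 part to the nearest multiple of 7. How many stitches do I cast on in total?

Cast on 433 stitches.

35 / 4 = 8.75 sts per inch.
49.5 × 8.75 = 433.12 sts.
Less 6 edge sts → 427.12 for the repeat.
Nearest multiple of 7: 427.
Add back 6 edge sts → 433.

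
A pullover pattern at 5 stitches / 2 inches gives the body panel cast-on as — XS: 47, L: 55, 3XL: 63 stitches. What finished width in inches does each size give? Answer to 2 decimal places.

5/2 = 2.5 sts per in.
XS: 47 / 2.5 = 18.800 → 18.80 in.
L: 55 / 2.5 = 22.000 → 22.00 in.
3XL: 63 / 2.5 = 25.200 → 25.20 in.

XS 18.80 inches; L 22.00 inches; 3XL 25.20 inches.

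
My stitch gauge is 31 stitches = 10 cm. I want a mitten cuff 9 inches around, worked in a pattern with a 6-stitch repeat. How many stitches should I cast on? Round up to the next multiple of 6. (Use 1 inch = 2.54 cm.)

CO 72 sts.

9 in = 9 × 2.54 = 22.86 cm.
31 / 10 = 3.1 sts/cm.
22.86 × 3.1 = 70.87 sts.
→ 72.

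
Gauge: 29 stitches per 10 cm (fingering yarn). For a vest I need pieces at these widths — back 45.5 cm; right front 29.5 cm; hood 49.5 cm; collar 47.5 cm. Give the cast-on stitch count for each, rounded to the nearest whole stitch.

back 132; right front 86; hood 144; collar 138.

Rate = 29/10 = 2.9 sts per cm.
back: 45.5 × 2.9 = 131.95 → 132.
right front: 29.5 × 2.9 = 85.55 → 86.
hood: 49.5 × 2.9 = 143.55 → 144.
collar: 47.5 × 2.9 = 137.75 → 138.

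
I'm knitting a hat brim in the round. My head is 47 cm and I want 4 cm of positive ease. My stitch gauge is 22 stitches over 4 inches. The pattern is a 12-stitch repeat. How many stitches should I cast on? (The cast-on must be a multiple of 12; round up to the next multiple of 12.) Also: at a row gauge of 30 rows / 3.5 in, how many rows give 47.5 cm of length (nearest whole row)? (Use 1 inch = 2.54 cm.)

Finished = 47 + 4 = 51 cm.
51 cm × 1/2.54 = 20.08 inches.
22/4 = 5.5 sts per in; 20.08 × 5.5 = 110.43 sts.
Next multiple of 12 → 120.
47.5 cm = 18.70 inches; × 8.571 = 160.29 → 160 rows.

Cast on 120 stitches; work 160 rows.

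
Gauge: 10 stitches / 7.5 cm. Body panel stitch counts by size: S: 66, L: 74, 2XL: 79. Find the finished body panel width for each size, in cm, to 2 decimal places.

10/7.5 = 1.333 sts per cm.
S: 66 / 1.333 = 49.500 → 49.50 cm.
L: 74 / 1.333 = 55.500 → 55.50 cm.
2XL: 79 / 1.333 = 59.250 → 59.25 cm.

S 49.50 cm; L 55.50 cm; 2XL 59.25 cm.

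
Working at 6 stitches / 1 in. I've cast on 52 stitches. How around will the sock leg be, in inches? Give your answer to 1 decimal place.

8.7 inches.

6 stitches / 1 inch = 6 stitches per inch.
52 / 6 = 8.67 inches.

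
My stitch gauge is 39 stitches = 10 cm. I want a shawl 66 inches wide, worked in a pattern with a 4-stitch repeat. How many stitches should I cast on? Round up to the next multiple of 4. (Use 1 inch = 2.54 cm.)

66 in = 66 × 2.54 = 167.64 cm.
39 / 10 = 3.9 sts/cm.
167.64 × 3.9 = 653.80 sts.
→ 656.

CO 656 sts.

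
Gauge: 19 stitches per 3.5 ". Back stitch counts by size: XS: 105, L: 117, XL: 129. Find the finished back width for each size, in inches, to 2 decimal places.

XS 19.34 inches; L 21.55 inches; XL 23.76 inches.

19/3.5 = 5.429 sts per in.
XS: 105 / 5.429 = 19.342 → 19.34 in.
L: 117 / 5.429 = 21.553 → 21.55 in.
XL: 129 / 5.429 = 23.763 → 23.76 in.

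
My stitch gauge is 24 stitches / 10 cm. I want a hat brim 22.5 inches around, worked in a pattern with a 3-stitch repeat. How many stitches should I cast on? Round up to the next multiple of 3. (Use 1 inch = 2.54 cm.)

Cast on 138 stitches.

22.5 in = 22.5 × 2.54 = 57.15 cm.
24 / 10 = 2.4 sts/cm.
57.15 × 2.4 = 137.16 sts.
→ 138.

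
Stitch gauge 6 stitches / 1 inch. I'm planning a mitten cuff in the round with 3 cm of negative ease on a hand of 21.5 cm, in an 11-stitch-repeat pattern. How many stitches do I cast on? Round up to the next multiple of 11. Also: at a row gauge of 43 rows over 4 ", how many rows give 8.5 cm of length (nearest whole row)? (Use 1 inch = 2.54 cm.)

Finished = 21.5 − 3 = 18.5 cm.
18.5 cm × 1/2.54 = 7.28 inches.
6/1 = 6 sts per in; 7.28 × 6 = 43.70 sts.
Next multiple of 11 → 44.
8.5 cm = 3.35 inches; × 10.75 = 35.97 → 36 rows.

Cast on 44 stitches; work 36 rows.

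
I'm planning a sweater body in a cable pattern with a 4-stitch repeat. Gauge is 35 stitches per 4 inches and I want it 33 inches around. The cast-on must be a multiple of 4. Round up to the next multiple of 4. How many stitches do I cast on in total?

CO 292 sts.

35 / 4 = 8.75 sts per inch.
33 × 8.75 = 288.75 sts.
Next multiple of 4: 292.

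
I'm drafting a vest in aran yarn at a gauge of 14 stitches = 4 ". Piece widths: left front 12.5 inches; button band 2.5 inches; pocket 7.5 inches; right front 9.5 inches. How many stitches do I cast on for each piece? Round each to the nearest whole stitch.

left front 44; button band 9; pocket 26; right front 33.

Rate = 14/4 = 3.5 sts per in.
left front: 12.5 × 3.5 = 43.75 → 44.
button band: 2.5 × 3.5 = 8.75 → 9.
pocket: 7.5 × 3.5 = 26.25 → 26.
right front: 9.5 × 3.5 = 33.25 → 33.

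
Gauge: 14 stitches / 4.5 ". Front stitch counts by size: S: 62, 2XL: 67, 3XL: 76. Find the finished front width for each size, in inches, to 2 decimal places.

14/4.5 = 3.111 sts per in.
S: 62 / 3.111 = 19.929 → 19.93 in.
2XL: 67 / 3.111 = 21.536 → 21.54 in.
3XL: 76 / 3.111 = 24.429 → 24.43 in.

S 19.93 inches; 2XL 21.54 inches; 3XL 24.43 inches.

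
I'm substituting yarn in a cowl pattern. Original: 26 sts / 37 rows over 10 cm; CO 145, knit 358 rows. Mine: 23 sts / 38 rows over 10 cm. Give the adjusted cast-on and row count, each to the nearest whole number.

Cast on 128 stitches; work 368 rows.

Stitches: 145 × 23/26 = 128.27 → 128.
Rows: 358 × 38/37 = 367.68 → 368.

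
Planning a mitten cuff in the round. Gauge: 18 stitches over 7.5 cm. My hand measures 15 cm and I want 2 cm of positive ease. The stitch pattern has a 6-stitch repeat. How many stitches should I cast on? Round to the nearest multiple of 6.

Finished = 15 + 2 = 17 cm.
18 / 7.5 = 2.4 sts/cm.
17 × 2.4 = 40.80 sts.
Nearest multiple of 6: 42.

Cast on 42 stitches.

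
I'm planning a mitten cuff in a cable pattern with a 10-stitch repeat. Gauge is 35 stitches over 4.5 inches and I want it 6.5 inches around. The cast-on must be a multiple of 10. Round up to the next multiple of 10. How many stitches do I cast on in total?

35 / 4.5 = 7.778 sts per inch.
6.5 × 7.778 = 50.56 sts.
Next multiple of 10: 60.

Cast on 60 stitches.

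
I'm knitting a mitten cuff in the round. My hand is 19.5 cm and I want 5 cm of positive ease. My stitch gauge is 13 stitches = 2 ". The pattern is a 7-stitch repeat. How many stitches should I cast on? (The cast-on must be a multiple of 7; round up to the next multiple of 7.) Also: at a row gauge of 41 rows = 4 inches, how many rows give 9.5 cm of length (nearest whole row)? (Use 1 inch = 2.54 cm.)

Cast on 63 stitches; work 38 rows.

Finished = 19.5 + 5 = 24.5 cm.
24.5 cm × 1/2.54 = 9.65 inches.
13/2 = 6.5 sts per in; 9.65 × 6.5 = 62.70 sts.
Next multiple of 7 → 63.
9.5 cm = 3.74 inches; × 10.25 = 38.34 → 38 rows.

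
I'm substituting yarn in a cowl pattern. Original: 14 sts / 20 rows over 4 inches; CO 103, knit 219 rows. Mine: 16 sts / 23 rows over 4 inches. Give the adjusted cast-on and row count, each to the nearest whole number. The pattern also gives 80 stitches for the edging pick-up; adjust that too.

Stitches: 103 × 16/14 = 117.71 → 118.
Rows: 219 × 23/20 = 251.85 → 252.
edging pick-up: 80 × 16/14 = 91.43 → 91.

Cast on 118 stitches; work 252 rows; edging pick-up 91 stitches.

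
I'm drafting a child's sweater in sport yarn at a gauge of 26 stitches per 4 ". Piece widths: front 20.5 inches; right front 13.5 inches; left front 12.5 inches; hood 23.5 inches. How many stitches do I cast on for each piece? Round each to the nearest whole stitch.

Rate = 26/4 = 6.5 sts per in.
front: 20.5 × 6.5 = 133.25 → 133.
right front: 13.5 × 6.5 = 87.75 → 88.
left front: 12.5 × 6.5 = 81.25 → 81.
hood: 23.5 × 6.5 = 152.75 → 153.

front 133; right front 88; left front 81; hood 153.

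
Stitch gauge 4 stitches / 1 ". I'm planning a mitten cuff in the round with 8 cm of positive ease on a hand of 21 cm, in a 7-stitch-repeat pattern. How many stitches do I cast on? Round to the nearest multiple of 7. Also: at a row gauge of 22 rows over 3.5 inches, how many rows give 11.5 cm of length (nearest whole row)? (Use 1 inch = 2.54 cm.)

Finished = 21 + 8 = 29 cm.
29 cm × 1/2.54 = 11.42 inches.
4/1 = 4 sts per in; 11.42 × 4 = 45.67 sts.
Nearest multiple of 7 → 49.
11.5 cm = 4.53 inches; × 6.286 = 28.46 → 28 rows.

Cast on 49 stitches; work 28 rows.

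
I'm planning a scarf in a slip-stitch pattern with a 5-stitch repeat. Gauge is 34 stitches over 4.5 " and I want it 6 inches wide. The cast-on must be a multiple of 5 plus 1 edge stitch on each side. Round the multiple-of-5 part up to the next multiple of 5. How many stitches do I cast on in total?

34 / 4.5 = 7.556 sts per inch.
6 × 7.556 = 45.33 sts.
Less 2 edge sts → 43.33 for the repeat.
Next multiple of 5: 45.
Add back 2 edge sts → 47.

CO 47 sts.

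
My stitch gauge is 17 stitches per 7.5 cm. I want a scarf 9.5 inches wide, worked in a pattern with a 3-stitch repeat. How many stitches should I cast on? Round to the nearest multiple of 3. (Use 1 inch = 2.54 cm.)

9.5 in = 9.5 × 2.54 = 24.13 cm.
17 / 7.5 = 2.267 sts/cm.
24.13 × 2.267 = 54.69 sts.
→ 54.

CO 54 sts.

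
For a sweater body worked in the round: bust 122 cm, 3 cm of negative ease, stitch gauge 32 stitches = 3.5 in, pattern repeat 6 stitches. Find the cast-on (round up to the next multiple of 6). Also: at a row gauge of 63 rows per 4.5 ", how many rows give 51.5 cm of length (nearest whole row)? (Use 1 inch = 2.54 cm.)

Finished = 122 − 3 = 119 cm.
119 cm × 1/2.54 = 46.85 inches.
32/3.5 = 9.143 sts per in; 46.85 × 9.143 = 428.35 sts.
Next multiple of 6 → 432.
51.5 cm = 20.28 inches; × 14 = 283.86 → 284 rows.

Cast on 432 stitches; work 284 rows.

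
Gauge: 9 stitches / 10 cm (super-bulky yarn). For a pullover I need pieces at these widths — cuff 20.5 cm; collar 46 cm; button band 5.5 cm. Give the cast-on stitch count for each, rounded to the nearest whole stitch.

Rate = 9/10 = 0.9 sts per cm.
cuff: 20.5 × 0.9 = 18.45 → 18.
collar: 46 × 0.9 = 41.40 → 41.
button band: 5.5 × 0.9 = 4.95 → 5.

cuff 18; collar 41; button band 5.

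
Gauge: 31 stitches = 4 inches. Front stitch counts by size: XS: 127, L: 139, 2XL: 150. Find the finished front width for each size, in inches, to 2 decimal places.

31/4 = 7.75 sts per in.
XS: 127 / 7.75 = 16.387 → 16.39 in.
L: 139 / 7.75 = 17.935 → 17.94 in.
2XL: 150 / 7.75 = 19.355 → 19.35 in.

XS 16.39 inches; L 17.94 inches; 2XL 19.35 inches.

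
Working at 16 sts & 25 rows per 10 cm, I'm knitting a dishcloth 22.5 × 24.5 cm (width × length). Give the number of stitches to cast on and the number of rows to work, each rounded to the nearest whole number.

Cast on 36 stitches and work 61 rows.

Stitch gauge = 16/10 = 1.6 sts/cm; 22.5 × 1.6 = 36.00 → 36 sts.
Row gauge = 25/10 = 2.5 rows/cm; 24.5 × 2.5 = 61.25 → 61 rows.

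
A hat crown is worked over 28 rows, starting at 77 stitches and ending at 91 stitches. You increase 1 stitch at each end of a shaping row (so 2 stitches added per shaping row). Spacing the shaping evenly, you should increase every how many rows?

Increase every 4th row.

Stitches to add: |91 − 77| = 14.
Shaping rows needed: 14 / 2 = 7.
28 rows / 7 = every 4 rows.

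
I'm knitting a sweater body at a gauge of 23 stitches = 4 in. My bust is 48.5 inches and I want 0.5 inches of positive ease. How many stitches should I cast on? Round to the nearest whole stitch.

Finished = 48.5 + 0.5 = 49 in.
23 / 4 = 5.75 sts per inch.
49.00 × 5.75 = 281.75 sts.
→ 282 sts.

Cast on 282 stitches.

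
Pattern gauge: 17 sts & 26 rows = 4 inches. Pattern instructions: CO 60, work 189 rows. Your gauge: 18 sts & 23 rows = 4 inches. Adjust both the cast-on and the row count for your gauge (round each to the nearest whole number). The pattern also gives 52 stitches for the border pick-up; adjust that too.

Stitches: 60 × 18/17 = 63.53 → 64.
Rows: 189 × 23/26 = 167.19 → 167.
border pick-up: 52 × 18/17 = 55.06 → 55.

Cast on 64 stitches; work 167 rows; border pick-up 55 stitches.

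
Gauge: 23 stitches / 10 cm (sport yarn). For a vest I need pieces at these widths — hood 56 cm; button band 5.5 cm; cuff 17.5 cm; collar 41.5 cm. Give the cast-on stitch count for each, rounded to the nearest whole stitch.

hood 129; button band 13; cuff 40; collar 95.

Rate = 23/10 = 2.3 sts per cm.
hood: 56 × 2.3 = 128.80 → 129.
button band: 5.5 × 2.3 = 12.65 → 13.
cuff: 17.5 × 2.3 = 40.25 → 40.
collar: 41.5 × 2.3 = 95.45 → 95.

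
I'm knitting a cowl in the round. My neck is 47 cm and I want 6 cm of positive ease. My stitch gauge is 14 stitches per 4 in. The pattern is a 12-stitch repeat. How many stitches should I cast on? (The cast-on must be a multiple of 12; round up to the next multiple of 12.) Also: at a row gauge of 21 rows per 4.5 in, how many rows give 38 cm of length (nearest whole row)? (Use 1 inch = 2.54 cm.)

Finished = 47 + 6 = 53 cm.
53 cm × 1/2.54 = 20.87 inches.
14/4 = 3.5 sts per in; 20.87 × 3.5 = 73.03 sts.
Next multiple of 12 → 84.
38 cm = 14.96 inches; × 4.667 = 69.82 → 70 rows.

Cast on 84 stitches; work 70 rows.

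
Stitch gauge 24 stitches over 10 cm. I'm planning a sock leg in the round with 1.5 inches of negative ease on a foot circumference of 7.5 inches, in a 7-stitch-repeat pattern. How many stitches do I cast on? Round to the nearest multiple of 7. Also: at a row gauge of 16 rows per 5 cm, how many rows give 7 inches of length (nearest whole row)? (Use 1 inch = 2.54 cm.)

Cast on 35 stitches; work 57 rows.

Finished = 7.5 − 1.5 = 6 inches.
6 inches × 2.54 = 15.24 cm.
24/10 = 2.4 sts per cm; 15.24 × 2.4 = 36.58 sts.
Nearest multiple of 7 → 35.
7 inches = 17.78 cm; × 3.2 = 56.90 → 57 rows.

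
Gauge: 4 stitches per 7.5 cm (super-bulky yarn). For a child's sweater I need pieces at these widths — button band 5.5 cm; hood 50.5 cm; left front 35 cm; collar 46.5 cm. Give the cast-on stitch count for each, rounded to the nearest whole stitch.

Rate = 4/7.5 = 0.533 sts per cm.
button band: 5.5 × 0.533 = 2.93 → 3.
hood: 50.5 × 0.533 = 26.93 → 27.
left front: 35 × 0.533 = 18.67 → 19.
collar: 46.5 × 0.533 = 24.80 → 25.

button band 3; hood 27; left front 19; collar 25.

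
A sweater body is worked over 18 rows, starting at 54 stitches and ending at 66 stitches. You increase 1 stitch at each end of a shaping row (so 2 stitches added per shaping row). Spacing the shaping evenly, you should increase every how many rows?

Stitches to add: |66 − 54| = 12.
Shaping rows needed: 12 / 2 = 6.
18 rows / 6 = every 3 rows.

Increase every 3rd row.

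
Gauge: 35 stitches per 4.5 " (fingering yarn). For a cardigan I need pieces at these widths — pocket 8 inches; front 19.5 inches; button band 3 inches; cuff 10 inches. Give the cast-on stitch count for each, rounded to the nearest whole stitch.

pocket 62; front 152; button band 23; cuff 78.

Rate = 35/4.5 = 7.778 sts per in.
pocket: 8 × 7.778 = 62.22 → 62.
front: 19.5 × 7.778 = 151.67 → 152.
button band: 3 × 7.778 = 23.33 → 23.
cuff: 10 × 7.778 = 77.78 → 78.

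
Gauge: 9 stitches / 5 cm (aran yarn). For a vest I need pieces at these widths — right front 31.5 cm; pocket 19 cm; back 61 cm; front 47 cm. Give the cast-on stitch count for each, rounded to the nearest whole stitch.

right front 57; pocket 34; back 110; front 85.

Rate = 9/5 = 1.8 sts per cm.
right front: 31.5 × 1.8 = 56.70 → 57.
pocket: 19 × 1.8 = 34.20 → 34.
back: 61 × 1.8 = 109.80 → 110.
front: 47 × 1.8 = 84.60 → 85.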